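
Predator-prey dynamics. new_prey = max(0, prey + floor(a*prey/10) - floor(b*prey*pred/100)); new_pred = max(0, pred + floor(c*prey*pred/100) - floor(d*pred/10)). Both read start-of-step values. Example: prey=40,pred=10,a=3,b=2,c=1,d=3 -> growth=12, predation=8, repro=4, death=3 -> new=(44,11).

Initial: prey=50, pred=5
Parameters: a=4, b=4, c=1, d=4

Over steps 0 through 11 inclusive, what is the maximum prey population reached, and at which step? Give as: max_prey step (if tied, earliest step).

Step 1: prey: 50+20-10=60; pred: 5+2-2=5
Step 2: prey: 60+24-12=72; pred: 5+3-2=6
Step 3: prey: 72+28-17=83; pred: 6+4-2=8
Step 4: prey: 83+33-26=90; pred: 8+6-3=11
Step 5: prey: 90+36-39=87; pred: 11+9-4=16
Step 6: prey: 87+34-55=66; pred: 16+13-6=23
Step 7: prey: 66+26-60=32; pred: 23+15-9=29
Step 8: prey: 32+12-37=7; pred: 29+9-11=27
Step 9: prey: 7+2-7=2; pred: 27+1-10=18
Step 10: prey: 2+0-1=1; pred: 18+0-7=11
Step 11: prey: 1+0-0=1; pred: 11+0-4=7
Max prey = 90 at step 4

Answer: 90 4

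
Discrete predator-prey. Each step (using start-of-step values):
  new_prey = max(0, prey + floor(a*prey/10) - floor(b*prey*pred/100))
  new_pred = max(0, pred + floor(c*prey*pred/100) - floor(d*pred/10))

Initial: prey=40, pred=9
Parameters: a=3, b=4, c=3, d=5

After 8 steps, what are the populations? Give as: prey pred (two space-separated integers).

Step 1: prey: 40+12-14=38; pred: 9+10-4=15
Step 2: prey: 38+11-22=27; pred: 15+17-7=25
Step 3: prey: 27+8-27=8; pred: 25+20-12=33
Step 4: prey: 8+2-10=0; pred: 33+7-16=24
Step 5: prey: 0+0-0=0; pred: 24+0-12=12
Step 6: prey: 0+0-0=0; pred: 12+0-6=6
Step 7: prey: 0+0-0=0; pred: 6+0-3=3
Step 8: prey: 0+0-0=0; pred: 3+0-1=2

Answer: 0 2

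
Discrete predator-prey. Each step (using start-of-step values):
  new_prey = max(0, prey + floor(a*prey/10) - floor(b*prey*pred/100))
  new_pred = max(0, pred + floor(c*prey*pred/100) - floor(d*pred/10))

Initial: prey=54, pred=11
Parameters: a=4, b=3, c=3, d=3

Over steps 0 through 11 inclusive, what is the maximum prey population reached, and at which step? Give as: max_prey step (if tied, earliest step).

Step 1: prey: 54+21-17=58; pred: 11+17-3=25
Step 2: prey: 58+23-43=38; pred: 25+43-7=61
Step 3: prey: 38+15-69=0; pred: 61+69-18=112
Step 4: prey: 0+0-0=0; pred: 112+0-33=79
Step 5: prey: 0+0-0=0; pred: 79+0-23=56
Step 6: prey: 0+0-0=0; pred: 56+0-16=40
Step 7: prey: 0+0-0=0; pred: 40+0-12=28
Step 8: prey: 0+0-0=0; pred: 28+0-8=20
Step 9: prey: 0+0-0=0; pred: 20+0-6=14
Step 10: prey: 0+0-0=0; pred: 14+0-4=10
Step 11: prey: 0+0-0=0; pred: 10+0-3=7
Max prey = 58 at step 1

Answer: 58 1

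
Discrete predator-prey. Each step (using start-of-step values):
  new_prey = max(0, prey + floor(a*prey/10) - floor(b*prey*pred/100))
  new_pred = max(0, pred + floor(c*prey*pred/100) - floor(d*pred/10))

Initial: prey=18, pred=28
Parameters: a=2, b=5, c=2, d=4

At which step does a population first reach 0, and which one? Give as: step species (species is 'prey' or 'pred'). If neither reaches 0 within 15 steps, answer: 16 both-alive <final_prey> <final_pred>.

Answer: 1 prey

Derivation:
Step 1: prey: 18+3-25=0; pred: 28+10-11=27
First extinction: prey at step 1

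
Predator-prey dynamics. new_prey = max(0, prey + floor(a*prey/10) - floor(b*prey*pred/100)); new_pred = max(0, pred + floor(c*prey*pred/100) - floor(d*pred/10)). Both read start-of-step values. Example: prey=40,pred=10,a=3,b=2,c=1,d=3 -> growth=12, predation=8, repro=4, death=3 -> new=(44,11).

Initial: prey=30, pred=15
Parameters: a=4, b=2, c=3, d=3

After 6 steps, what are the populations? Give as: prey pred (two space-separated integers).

Step 1: prey: 30+12-9=33; pred: 15+13-4=24
Step 2: prey: 33+13-15=31; pred: 24+23-7=40
Step 3: prey: 31+12-24=19; pred: 40+37-12=65
Step 4: prey: 19+7-24=2; pred: 65+37-19=83
Step 5: prey: 2+0-3=0; pred: 83+4-24=63
Step 6: prey: 0+0-0=0; pred: 63+0-18=45

Answer: 0 45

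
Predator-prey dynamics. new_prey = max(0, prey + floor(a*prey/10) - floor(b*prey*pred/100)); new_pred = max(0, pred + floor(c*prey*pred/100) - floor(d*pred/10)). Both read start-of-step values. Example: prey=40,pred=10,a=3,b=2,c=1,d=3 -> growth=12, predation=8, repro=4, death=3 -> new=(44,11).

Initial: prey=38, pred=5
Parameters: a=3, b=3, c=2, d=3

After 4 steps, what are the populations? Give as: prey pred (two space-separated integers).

Answer: 36 29

Derivation:
Step 1: prey: 38+11-5=44; pred: 5+3-1=7
Step 2: prey: 44+13-9=48; pred: 7+6-2=11
Step 3: prey: 48+14-15=47; pred: 11+10-3=18
Step 4: prey: 47+14-25=36; pred: 18+16-5=29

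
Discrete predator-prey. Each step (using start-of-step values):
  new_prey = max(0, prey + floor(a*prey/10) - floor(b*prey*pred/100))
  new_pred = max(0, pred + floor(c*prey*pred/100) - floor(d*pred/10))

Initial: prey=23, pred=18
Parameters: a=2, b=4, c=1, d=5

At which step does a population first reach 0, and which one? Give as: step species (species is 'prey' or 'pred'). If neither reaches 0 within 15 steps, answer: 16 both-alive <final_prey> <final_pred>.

Step 1: prey: 23+4-16=11; pred: 18+4-9=13
Step 2: prey: 11+2-5=8; pred: 13+1-6=8
Step 3: prey: 8+1-2=7; pred: 8+0-4=4
Step 4: prey: 7+1-1=7; pred: 4+0-2=2
Step 5: prey: 7+1-0=8; pred: 2+0-1=1
Step 6: prey: 8+1-0=9; pred: 1+0-0=1
Step 7: prey: 9+1-0=10; pred: 1+0-0=1
Step 8: prey: 10+2-0=12; pred: 1+0-0=1
Step 9: prey: 12+2-0=14; pred: 1+0-0=1
Step 10: prey: 14+2-0=16; pred: 1+0-0=1
Step 11: prey: 16+3-0=19; pred: 1+0-0=1
Step 12: prey: 19+3-0=22; pred: 1+0-0=1
Step 13: prey: 22+4-0=26; pred: 1+0-0=1
Step 14: prey: 26+5-1=30; pred: 1+0-0=1
Step 15: prey: 30+6-1=35; pred: 1+0-0=1
No extinction within 15 steps

Answer: 16 both-alive 35 1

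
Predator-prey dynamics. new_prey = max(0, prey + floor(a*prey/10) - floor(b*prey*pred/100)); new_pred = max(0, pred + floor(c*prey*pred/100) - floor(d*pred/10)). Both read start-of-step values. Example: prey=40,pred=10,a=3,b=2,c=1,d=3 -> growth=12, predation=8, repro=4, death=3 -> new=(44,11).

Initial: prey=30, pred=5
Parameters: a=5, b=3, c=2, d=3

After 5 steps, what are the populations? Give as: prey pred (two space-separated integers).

Answer: 33 66

Derivation:
Step 1: prey: 30+15-4=41; pred: 5+3-1=7
Step 2: prey: 41+20-8=53; pred: 7+5-2=10
Step 3: prey: 53+26-15=64; pred: 10+10-3=17
Step 4: prey: 64+32-32=64; pred: 17+21-5=33
Step 5: prey: 64+32-63=33; pred: 33+42-9=66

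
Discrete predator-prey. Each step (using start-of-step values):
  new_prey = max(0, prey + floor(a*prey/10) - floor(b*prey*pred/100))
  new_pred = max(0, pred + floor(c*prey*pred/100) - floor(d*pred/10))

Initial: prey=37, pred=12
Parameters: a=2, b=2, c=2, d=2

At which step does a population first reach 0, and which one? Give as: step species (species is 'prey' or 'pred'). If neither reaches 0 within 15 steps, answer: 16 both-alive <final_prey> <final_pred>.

Step 1: prey: 37+7-8=36; pred: 12+8-2=18
Step 2: prey: 36+7-12=31; pred: 18+12-3=27
Step 3: prey: 31+6-16=21; pred: 27+16-5=38
Step 4: prey: 21+4-15=10; pred: 38+15-7=46
Step 5: prey: 10+2-9=3; pred: 46+9-9=46
Step 6: prey: 3+0-2=1; pred: 46+2-9=39
Step 7: prey: 1+0-0=1; pred: 39+0-7=32
Step 8: prey: 1+0-0=1; pred: 32+0-6=26
Step 9: prey: 1+0-0=1; pred: 26+0-5=21
Step 10: prey: 1+0-0=1; pred: 21+0-4=17
Step 11: prey: 1+0-0=1; pred: 17+0-3=14
Step 12: prey: 1+0-0=1; pred: 14+0-2=12
Step 13: prey: 1+0-0=1; pred: 12+0-2=10
Step 14: prey: 1+0-0=1; pred: 10+0-2=8
Step 15: prey: 1+0-0=1; pred: 8+0-1=7
No extinction within 15 steps

Answer: 16 both-alive 1 7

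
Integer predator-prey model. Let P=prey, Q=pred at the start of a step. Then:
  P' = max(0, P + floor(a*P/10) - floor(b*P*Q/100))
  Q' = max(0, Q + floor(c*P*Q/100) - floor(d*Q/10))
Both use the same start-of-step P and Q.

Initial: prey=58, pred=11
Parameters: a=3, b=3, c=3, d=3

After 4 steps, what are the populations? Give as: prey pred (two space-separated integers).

Step 1: prey: 58+17-19=56; pred: 11+19-3=27
Step 2: prey: 56+16-45=27; pred: 27+45-8=64
Step 3: prey: 27+8-51=0; pred: 64+51-19=96
Step 4: prey: 0+0-0=0; pred: 96+0-28=68

Answer: 0 68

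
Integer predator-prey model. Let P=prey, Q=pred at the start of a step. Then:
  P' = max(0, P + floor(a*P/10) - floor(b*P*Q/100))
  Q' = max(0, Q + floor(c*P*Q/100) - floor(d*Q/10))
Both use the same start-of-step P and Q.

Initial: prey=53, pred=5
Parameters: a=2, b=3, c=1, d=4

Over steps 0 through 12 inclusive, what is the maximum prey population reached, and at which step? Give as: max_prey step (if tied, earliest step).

Answer: 67 5

Derivation:
Step 1: prey: 53+10-7=56; pred: 5+2-2=5
Step 2: prey: 56+11-8=59; pred: 5+2-2=5
Step 3: prey: 59+11-8=62; pred: 5+2-2=5
Step 4: prey: 62+12-9=65; pred: 5+3-2=6
Step 5: prey: 65+13-11=67; pred: 6+3-2=7
Step 6: prey: 67+13-14=66; pred: 7+4-2=9
Step 7: prey: 66+13-17=62; pred: 9+5-3=11
Step 8: prey: 62+12-20=54; pred: 11+6-4=13
Step 9: prey: 54+10-21=43; pred: 13+7-5=15
Step 10: prey: 43+8-19=32; pred: 15+6-6=15
Step 11: prey: 32+6-14=24; pred: 15+4-6=13
Step 12: prey: 24+4-9=19; pred: 13+3-5=11
Max prey = 67 at step 5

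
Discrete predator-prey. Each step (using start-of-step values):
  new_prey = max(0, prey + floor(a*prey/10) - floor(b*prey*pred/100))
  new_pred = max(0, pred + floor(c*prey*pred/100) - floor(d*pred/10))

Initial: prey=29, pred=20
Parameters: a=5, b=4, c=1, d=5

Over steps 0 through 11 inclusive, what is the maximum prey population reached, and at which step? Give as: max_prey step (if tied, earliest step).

Answer: 190 11

Derivation:
Step 1: prey: 29+14-23=20; pred: 20+5-10=15
Step 2: prey: 20+10-12=18; pred: 15+3-7=11
Step 3: prey: 18+9-7=20; pred: 11+1-5=7
Step 4: prey: 20+10-5=25; pred: 7+1-3=5
Step 5: prey: 25+12-5=32; pred: 5+1-2=4
Step 6: prey: 32+16-5=43; pred: 4+1-2=3
Step 7: prey: 43+21-5=59; pred: 3+1-1=3
Step 8: prey: 59+29-7=81; pred: 3+1-1=3
Step 9: prey: 81+40-9=112; pred: 3+2-1=4
Step 10: prey: 112+56-17=151; pred: 4+4-2=6
Step 11: prey: 151+75-36=190; pred: 6+9-3=12
Max prey = 190 at step 11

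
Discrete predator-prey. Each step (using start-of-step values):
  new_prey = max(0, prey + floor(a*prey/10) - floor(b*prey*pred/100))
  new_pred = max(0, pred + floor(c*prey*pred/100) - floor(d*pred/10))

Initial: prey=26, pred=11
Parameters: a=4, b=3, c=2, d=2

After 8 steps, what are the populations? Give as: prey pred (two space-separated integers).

Answer: 0 24

Derivation:
Step 1: prey: 26+10-8=28; pred: 11+5-2=14
Step 2: prey: 28+11-11=28; pred: 14+7-2=19
Step 3: prey: 28+11-15=24; pred: 19+10-3=26
Step 4: prey: 24+9-18=15; pred: 26+12-5=33
Step 5: prey: 15+6-14=7; pred: 33+9-6=36
Step 6: prey: 7+2-7=2; pred: 36+5-7=34
Step 7: prey: 2+0-2=0; pred: 34+1-6=29
Step 8: prey: 0+0-0=0; pred: 29+0-5=24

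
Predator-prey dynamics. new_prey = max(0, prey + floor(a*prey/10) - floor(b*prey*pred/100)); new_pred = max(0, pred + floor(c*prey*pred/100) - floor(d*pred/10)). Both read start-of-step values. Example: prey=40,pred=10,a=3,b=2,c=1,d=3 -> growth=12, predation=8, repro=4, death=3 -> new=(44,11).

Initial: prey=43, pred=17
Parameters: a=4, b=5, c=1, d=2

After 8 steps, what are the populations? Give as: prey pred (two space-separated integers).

Step 1: prey: 43+17-36=24; pred: 17+7-3=21
Step 2: prey: 24+9-25=8; pred: 21+5-4=22
Step 3: prey: 8+3-8=3; pred: 22+1-4=19
Step 4: prey: 3+1-2=2; pred: 19+0-3=16
Step 5: prey: 2+0-1=1; pred: 16+0-3=13
Step 6: prey: 1+0-0=1; pred: 13+0-2=11
Step 7: prey: 1+0-0=1; pred: 11+0-2=9
Step 8: prey: 1+0-0=1; pred: 9+0-1=8

Answer: 1 8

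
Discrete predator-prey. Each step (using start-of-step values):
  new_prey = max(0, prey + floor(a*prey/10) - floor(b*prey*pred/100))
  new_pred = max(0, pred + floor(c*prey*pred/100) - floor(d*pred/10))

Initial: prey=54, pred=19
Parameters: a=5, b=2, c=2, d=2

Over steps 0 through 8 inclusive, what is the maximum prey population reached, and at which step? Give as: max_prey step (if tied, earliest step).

Answer: 61 1

Derivation:
Step 1: prey: 54+27-20=61; pred: 19+20-3=36
Step 2: prey: 61+30-43=48; pred: 36+43-7=72
Step 3: prey: 48+24-69=3; pred: 72+69-14=127
Step 4: prey: 3+1-7=0; pred: 127+7-25=109
Step 5: prey: 0+0-0=0; pred: 109+0-21=88
Step 6: prey: 0+0-0=0; pred: 88+0-17=71
Step 7: prey: 0+0-0=0; pred: 71+0-14=57
Step 8: prey: 0+0-0=0; pred: 57+0-11=46
Max prey = 61 at step 1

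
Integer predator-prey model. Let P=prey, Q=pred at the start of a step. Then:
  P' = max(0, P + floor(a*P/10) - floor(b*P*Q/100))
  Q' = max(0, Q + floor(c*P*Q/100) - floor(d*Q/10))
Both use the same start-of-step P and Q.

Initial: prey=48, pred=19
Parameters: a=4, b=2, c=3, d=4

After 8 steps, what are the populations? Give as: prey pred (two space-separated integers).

Answer: 0 11

Derivation:
Step 1: prey: 48+19-18=49; pred: 19+27-7=39
Step 2: prey: 49+19-38=30; pred: 39+57-15=81
Step 3: prey: 30+12-48=0; pred: 81+72-32=121
Step 4: prey: 0+0-0=0; pred: 121+0-48=73
Step 5: prey: 0+0-0=0; pred: 73+0-29=44
Step 6: prey: 0+0-0=0; pred: 44+0-17=27
Step 7: prey: 0+0-0=0; pred: 27+0-10=17
Step 8: prey: 0+0-0=0; pred: 17+0-6=11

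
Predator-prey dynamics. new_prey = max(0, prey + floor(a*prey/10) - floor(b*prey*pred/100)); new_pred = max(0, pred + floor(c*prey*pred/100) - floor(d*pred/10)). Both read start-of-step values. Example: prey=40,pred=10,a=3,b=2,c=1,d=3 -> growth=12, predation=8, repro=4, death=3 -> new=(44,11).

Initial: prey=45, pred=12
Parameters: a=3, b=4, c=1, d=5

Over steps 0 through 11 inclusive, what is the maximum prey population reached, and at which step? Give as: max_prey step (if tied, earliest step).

Step 1: prey: 45+13-21=37; pred: 12+5-6=11
Step 2: prey: 37+11-16=32; pred: 11+4-5=10
Step 3: prey: 32+9-12=29; pred: 10+3-5=8
Step 4: prey: 29+8-9=28; pred: 8+2-4=6
Step 5: prey: 28+8-6=30; pred: 6+1-3=4
Step 6: prey: 30+9-4=35; pred: 4+1-2=3
Step 7: prey: 35+10-4=41; pred: 3+1-1=3
Step 8: prey: 41+12-4=49; pred: 3+1-1=3
Step 9: prey: 49+14-5=58; pred: 3+1-1=3
Step 10: prey: 58+17-6=69; pred: 3+1-1=3
Step 11: prey: 69+20-8=81; pred: 3+2-1=4
Max prey = 81 at step 11

Answer: 81 11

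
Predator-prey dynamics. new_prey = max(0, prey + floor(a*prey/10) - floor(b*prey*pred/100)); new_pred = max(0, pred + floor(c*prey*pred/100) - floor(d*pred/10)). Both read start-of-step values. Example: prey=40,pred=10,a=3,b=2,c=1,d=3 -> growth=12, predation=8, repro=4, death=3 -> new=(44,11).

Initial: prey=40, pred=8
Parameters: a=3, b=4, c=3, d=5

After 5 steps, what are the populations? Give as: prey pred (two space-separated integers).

Answer: 0 14

Derivation:
Step 1: prey: 40+12-12=40; pred: 8+9-4=13
Step 2: prey: 40+12-20=32; pred: 13+15-6=22
Step 3: prey: 32+9-28=13; pred: 22+21-11=32
Step 4: prey: 13+3-16=0; pred: 32+12-16=28
Step 5: prey: 0+0-0=0; pred: 28+0-14=14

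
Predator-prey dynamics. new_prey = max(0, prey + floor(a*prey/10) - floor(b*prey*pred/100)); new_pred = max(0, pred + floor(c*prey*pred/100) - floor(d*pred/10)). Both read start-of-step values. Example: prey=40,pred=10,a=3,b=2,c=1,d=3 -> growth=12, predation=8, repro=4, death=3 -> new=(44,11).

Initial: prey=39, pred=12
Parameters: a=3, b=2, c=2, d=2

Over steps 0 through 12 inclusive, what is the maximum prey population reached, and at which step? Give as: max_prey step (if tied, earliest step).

Step 1: prey: 39+11-9=41; pred: 12+9-2=19
Step 2: prey: 41+12-15=38; pred: 19+15-3=31
Step 3: prey: 38+11-23=26; pred: 31+23-6=48
Step 4: prey: 26+7-24=9; pred: 48+24-9=63
Step 5: prey: 9+2-11=0; pred: 63+11-12=62
Step 6: prey: 0+0-0=0; pred: 62+0-12=50
Step 7: prey: 0+0-0=0; pred: 50+0-10=40
Step 8: prey: 0+0-0=0; pred: 40+0-8=32
Step 9: prey: 0+0-0=0; pred: 32+0-6=26
Step 10: prey: 0+0-0=0; pred: 26+0-5=21
Step 11: prey: 0+0-0=0; pred: 21+0-4=17
Step 12: prey: 0+0-0=0; pred: 17+0-3=14
Max prey = 41 at step 1

Answer: 41 1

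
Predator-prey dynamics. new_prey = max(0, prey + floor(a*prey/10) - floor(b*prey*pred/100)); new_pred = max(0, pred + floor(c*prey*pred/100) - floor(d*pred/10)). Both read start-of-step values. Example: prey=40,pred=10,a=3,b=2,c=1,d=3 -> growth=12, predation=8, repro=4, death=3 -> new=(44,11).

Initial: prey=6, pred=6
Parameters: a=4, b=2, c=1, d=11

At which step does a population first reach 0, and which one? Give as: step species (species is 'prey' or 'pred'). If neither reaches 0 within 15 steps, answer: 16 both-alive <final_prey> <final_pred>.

Step 1: prey: 6+2-0=8; pred: 6+0-6=0
First extinction: pred at step 1

Answer: 1 pred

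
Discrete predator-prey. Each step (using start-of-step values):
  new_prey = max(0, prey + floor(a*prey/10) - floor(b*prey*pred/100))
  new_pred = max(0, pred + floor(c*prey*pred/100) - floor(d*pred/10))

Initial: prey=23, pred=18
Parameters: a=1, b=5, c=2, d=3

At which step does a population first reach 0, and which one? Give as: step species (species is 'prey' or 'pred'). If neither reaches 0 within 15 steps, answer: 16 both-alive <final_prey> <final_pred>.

Answer: 2 prey

Derivation:
Step 1: prey: 23+2-20=5; pred: 18+8-5=21
Step 2: prey: 5+0-5=0; pred: 21+2-6=17
First extinction: prey at step 2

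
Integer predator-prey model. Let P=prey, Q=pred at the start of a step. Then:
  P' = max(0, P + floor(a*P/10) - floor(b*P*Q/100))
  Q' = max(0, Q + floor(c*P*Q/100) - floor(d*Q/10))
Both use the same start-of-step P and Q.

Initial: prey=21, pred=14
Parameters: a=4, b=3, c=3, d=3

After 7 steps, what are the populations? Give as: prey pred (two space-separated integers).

Step 1: prey: 21+8-8=21; pred: 14+8-4=18
Step 2: prey: 21+8-11=18; pred: 18+11-5=24
Step 3: prey: 18+7-12=13; pred: 24+12-7=29
Step 4: prey: 13+5-11=7; pred: 29+11-8=32
Step 5: prey: 7+2-6=3; pred: 32+6-9=29
Step 6: prey: 3+1-2=2; pred: 29+2-8=23
Step 7: prey: 2+0-1=1; pred: 23+1-6=18

Answer: 1 18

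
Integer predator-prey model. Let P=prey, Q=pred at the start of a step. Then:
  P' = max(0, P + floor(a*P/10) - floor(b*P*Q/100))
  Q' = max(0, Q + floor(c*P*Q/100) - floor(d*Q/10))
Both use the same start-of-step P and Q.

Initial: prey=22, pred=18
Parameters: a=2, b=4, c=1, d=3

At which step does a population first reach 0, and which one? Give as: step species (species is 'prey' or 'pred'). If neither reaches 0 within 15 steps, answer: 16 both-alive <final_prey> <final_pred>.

Answer: 16 both-alive 3 3

Derivation:
Step 1: prey: 22+4-15=11; pred: 18+3-5=16
Step 2: prey: 11+2-7=6; pred: 16+1-4=13
Step 3: prey: 6+1-3=4; pred: 13+0-3=10
Step 4: prey: 4+0-1=3; pred: 10+0-3=7
Step 5: prey: 3+0-0=3; pred: 7+0-2=5
Step 6: prey: 3+0-0=3; pred: 5+0-1=4
Step 7: prey: 3+0-0=3; pred: 4+0-1=3
Step 8: prey: 3+0-0=3; pred: 3+0-0=3
Steps 9-15: state stable at prey=3, pred=3 (no change)
No extinction within 15 steps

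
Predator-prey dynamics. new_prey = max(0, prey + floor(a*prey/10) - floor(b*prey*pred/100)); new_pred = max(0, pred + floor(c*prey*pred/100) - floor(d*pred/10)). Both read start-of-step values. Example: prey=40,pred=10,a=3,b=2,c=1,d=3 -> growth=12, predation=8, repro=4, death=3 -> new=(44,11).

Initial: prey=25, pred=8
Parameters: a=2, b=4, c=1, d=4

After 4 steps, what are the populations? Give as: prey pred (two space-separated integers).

Step 1: prey: 25+5-8=22; pred: 8+2-3=7
Step 2: prey: 22+4-6=20; pred: 7+1-2=6
Step 3: prey: 20+4-4=20; pred: 6+1-2=5
Step 4: prey: 20+4-4=20; pred: 5+1-2=4

Answer: 20 4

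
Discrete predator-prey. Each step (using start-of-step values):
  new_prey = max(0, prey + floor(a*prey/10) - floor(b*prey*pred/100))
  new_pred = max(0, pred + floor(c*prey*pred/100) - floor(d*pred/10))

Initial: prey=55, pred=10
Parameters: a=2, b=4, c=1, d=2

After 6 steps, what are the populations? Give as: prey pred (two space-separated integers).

Answer: 4 12

Derivation:
Step 1: prey: 55+11-22=44; pred: 10+5-2=13
Step 2: prey: 44+8-22=30; pred: 13+5-2=16
Step 3: prey: 30+6-19=17; pred: 16+4-3=17
Step 4: prey: 17+3-11=9; pred: 17+2-3=16
Step 5: prey: 9+1-5=5; pred: 16+1-3=14
Step 6: prey: 5+1-2=4; pred: 14+0-2=12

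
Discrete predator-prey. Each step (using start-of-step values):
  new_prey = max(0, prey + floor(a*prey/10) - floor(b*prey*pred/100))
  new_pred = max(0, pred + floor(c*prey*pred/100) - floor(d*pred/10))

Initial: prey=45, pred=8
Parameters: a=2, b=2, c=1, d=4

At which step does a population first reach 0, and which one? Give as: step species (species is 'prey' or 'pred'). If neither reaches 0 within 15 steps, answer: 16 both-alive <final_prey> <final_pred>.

Answer: 16 both-alive 22 12

Derivation:
Step 1: prey: 45+9-7=47; pred: 8+3-3=8
Step 2: prey: 47+9-7=49; pred: 8+3-3=8
Step 3: prey: 49+9-7=51; pred: 8+3-3=8
Step 4: prey: 51+10-8=53; pred: 8+4-3=9
Step 5: prey: 53+10-9=54; pred: 9+4-3=10
Step 6: prey: 54+10-10=54; pred: 10+5-4=11
Step 7: prey: 54+10-11=53; pred: 11+5-4=12
Step 8: prey: 53+10-12=51; pred: 12+6-4=14
Step 9: prey: 51+10-14=47; pred: 14+7-5=16
Step 10: prey: 47+9-15=41; pred: 16+7-6=17
Step 11: prey: 41+8-13=36; pred: 17+6-6=17
Step 12: prey: 36+7-12=31; pred: 17+6-6=17
Step 13: prey: 31+6-10=27; pred: 17+5-6=16
Step 14: prey: 27+5-8=24; pred: 16+4-6=14
Step 15: prey: 24+4-6=22; pred: 14+3-5=12
No extinction within 15 steps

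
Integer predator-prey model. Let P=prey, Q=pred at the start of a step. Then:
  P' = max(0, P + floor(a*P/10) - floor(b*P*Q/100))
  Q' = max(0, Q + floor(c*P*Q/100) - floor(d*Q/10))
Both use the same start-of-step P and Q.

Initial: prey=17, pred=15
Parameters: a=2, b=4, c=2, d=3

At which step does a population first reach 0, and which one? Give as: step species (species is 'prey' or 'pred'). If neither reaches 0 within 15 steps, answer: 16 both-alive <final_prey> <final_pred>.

Step 1: prey: 17+3-10=10; pred: 15+5-4=16
Step 2: prey: 10+2-6=6; pred: 16+3-4=15
Step 3: prey: 6+1-3=4; pred: 15+1-4=12
Step 4: prey: 4+0-1=3; pred: 12+0-3=9
Step 5: prey: 3+0-1=2; pred: 9+0-2=7
Step 6: prey: 2+0-0=2; pred: 7+0-2=5
Step 7: prey: 2+0-0=2; pred: 5+0-1=4
Step 8: prey: 2+0-0=2; pred: 4+0-1=3
Step 9: prey: 2+0-0=2; pred: 3+0-0=3
Steps 10-15: state stable at prey=2, pred=3 (no change)
No extinction within 15 steps

Answer: 16 both-alive 2 3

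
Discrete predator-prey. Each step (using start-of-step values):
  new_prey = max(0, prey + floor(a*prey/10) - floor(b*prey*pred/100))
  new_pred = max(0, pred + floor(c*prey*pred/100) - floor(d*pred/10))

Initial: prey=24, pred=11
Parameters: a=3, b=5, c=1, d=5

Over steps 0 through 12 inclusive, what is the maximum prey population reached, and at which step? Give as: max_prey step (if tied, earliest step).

Step 1: prey: 24+7-13=18; pred: 11+2-5=8
Step 2: prey: 18+5-7=16; pred: 8+1-4=5
Step 3: prey: 16+4-4=16; pred: 5+0-2=3
Step 4: prey: 16+4-2=18; pred: 3+0-1=2
Step 5: prey: 18+5-1=22; pred: 2+0-1=1
Step 6: prey: 22+6-1=27; pred: 1+0-0=1
Step 7: prey: 27+8-1=34; pred: 1+0-0=1
Step 8: prey: 34+10-1=43; pred: 1+0-0=1
Step 9: prey: 43+12-2=53; pred: 1+0-0=1
Step 10: prey: 53+15-2=66; pred: 1+0-0=1
Step 11: prey: 66+19-3=82; pred: 1+0-0=1
Step 12: prey: 82+24-4=102; pred: 1+0-0=1
Max prey = 102 at step 12

Answer: 102 12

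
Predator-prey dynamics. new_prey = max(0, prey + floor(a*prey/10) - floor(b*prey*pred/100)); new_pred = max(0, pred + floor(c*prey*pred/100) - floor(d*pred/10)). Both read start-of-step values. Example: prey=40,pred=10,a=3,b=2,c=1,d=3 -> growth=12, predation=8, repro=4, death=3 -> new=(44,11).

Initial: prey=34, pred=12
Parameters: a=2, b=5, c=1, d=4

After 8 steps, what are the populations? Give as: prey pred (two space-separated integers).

Step 1: prey: 34+6-20=20; pred: 12+4-4=12
Step 2: prey: 20+4-12=12; pred: 12+2-4=10
Step 3: prey: 12+2-6=8; pred: 10+1-4=7
Step 4: prey: 8+1-2=7; pred: 7+0-2=5
Step 5: prey: 7+1-1=7; pred: 5+0-2=3
Step 6: prey: 7+1-1=7; pred: 3+0-1=2
Step 7: prey: 7+1-0=8; pred: 2+0-0=2
Step 8: prey: 8+1-0=9; pred: 2+0-0=2

Answer: 9 2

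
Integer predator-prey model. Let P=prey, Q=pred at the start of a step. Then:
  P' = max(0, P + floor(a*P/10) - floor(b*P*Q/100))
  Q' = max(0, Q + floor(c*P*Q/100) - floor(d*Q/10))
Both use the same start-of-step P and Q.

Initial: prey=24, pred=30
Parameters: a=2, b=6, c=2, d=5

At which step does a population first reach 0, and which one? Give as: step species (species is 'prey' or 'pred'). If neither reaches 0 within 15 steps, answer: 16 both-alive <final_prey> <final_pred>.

Step 1: prey: 24+4-43=0; pred: 30+14-15=29
First extinction: prey at step 1

Answer: 1 prey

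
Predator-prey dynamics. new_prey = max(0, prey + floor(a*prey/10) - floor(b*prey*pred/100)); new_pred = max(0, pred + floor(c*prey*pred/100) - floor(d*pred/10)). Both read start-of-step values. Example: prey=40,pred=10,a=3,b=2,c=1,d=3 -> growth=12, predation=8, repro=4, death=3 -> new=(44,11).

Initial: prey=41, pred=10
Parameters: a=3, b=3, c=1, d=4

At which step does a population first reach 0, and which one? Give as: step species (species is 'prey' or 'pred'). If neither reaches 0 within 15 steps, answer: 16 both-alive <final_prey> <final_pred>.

Answer: 16 both-alive 41 10

Derivation:
Step 1: prey: 41+12-12=41; pred: 10+4-4=10
Steps 2-15: state stable at prey=41, pred=10 (no change)
No extinction within 15 steps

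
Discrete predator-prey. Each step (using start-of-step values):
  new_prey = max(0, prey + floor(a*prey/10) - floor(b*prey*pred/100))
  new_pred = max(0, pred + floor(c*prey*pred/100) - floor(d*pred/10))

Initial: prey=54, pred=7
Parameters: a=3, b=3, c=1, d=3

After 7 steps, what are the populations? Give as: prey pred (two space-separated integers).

Answer: 13 25

Derivation:
Step 1: prey: 54+16-11=59; pred: 7+3-2=8
Step 2: prey: 59+17-14=62; pred: 8+4-2=10
Step 3: prey: 62+18-18=62; pred: 10+6-3=13
Step 4: prey: 62+18-24=56; pred: 13+8-3=18
Step 5: prey: 56+16-30=42; pred: 18+10-5=23
Step 6: prey: 42+12-28=26; pred: 23+9-6=26
Step 7: prey: 26+7-20=13; pred: 26+6-7=25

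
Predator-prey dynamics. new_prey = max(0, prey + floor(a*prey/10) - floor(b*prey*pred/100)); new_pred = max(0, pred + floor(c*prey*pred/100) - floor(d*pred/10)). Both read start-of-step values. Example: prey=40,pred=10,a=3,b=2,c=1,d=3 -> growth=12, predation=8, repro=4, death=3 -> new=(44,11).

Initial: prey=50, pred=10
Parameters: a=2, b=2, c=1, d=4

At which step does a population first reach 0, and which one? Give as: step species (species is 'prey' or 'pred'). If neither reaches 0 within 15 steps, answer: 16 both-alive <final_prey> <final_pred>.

Step 1: prey: 50+10-10=50; pred: 10+5-4=11
Step 2: prey: 50+10-11=49; pred: 11+5-4=12
Step 3: prey: 49+9-11=47; pred: 12+5-4=13
Step 4: prey: 47+9-12=44; pred: 13+6-5=14
Step 5: prey: 44+8-12=40; pred: 14+6-5=15
Step 6: prey: 40+8-12=36; pred: 15+6-6=15
Step 7: prey: 36+7-10=33; pred: 15+5-6=14
Step 8: prey: 33+6-9=30; pred: 14+4-5=13
Step 9: prey: 30+6-7=29; pred: 13+3-5=11
Step 10: prey: 29+5-6=28; pred: 11+3-4=10
Step 11: prey: 28+5-5=28; pred: 10+2-4=8
Step 12: prey: 28+5-4=29; pred: 8+2-3=7
Step 13: prey: 29+5-4=30; pred: 7+2-2=7
Step 14: prey: 30+6-4=32; pred: 7+2-2=7
Step 15: prey: 32+6-4=34; pred: 7+2-2=7
No extinction within 15 steps

Answer: 16 both-alive 34 7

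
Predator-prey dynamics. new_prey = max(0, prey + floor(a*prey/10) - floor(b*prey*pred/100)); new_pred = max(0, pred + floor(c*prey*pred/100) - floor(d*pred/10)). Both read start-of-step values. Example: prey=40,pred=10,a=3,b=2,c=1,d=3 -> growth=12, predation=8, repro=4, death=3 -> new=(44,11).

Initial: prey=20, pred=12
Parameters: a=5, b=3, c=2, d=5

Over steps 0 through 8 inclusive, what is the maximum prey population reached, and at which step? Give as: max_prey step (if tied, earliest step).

Step 1: prey: 20+10-7=23; pred: 12+4-6=10
Step 2: prey: 23+11-6=28; pred: 10+4-5=9
Step 3: prey: 28+14-7=35; pred: 9+5-4=10
Step 4: prey: 35+17-10=42; pred: 10+7-5=12
Step 5: prey: 42+21-15=48; pred: 12+10-6=16
Step 6: prey: 48+24-23=49; pred: 16+15-8=23
Step 7: prey: 49+24-33=40; pred: 23+22-11=34
Step 8: prey: 40+20-40=20; pred: 34+27-17=44
Max prey = 49 at step 6

Answer: 49 6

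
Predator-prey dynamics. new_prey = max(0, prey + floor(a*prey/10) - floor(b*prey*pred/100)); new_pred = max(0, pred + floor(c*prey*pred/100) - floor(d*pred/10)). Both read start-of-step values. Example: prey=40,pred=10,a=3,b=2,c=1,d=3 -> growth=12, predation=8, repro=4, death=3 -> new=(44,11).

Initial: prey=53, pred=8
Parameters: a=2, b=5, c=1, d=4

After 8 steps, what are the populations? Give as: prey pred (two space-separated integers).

Step 1: prey: 53+10-21=42; pred: 8+4-3=9
Step 2: prey: 42+8-18=32; pred: 9+3-3=9
Step 3: prey: 32+6-14=24; pred: 9+2-3=8
Step 4: prey: 24+4-9=19; pred: 8+1-3=6
Step 5: prey: 19+3-5=17; pred: 6+1-2=5
Step 6: prey: 17+3-4=16; pred: 5+0-2=3
Step 7: prey: 16+3-2=17; pred: 3+0-1=2
Step 8: prey: 17+3-1=19; pred: 2+0-0=2

Answer: 19 2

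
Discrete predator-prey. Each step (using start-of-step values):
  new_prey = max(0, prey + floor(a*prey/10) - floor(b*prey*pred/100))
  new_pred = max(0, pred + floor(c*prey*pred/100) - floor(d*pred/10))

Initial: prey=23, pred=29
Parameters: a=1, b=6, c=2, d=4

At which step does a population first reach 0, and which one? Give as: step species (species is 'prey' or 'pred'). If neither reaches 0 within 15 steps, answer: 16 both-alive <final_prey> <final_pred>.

Answer: 1 prey

Derivation:
Step 1: prey: 23+2-40=0; pred: 29+13-11=31
First extinction: prey at step 1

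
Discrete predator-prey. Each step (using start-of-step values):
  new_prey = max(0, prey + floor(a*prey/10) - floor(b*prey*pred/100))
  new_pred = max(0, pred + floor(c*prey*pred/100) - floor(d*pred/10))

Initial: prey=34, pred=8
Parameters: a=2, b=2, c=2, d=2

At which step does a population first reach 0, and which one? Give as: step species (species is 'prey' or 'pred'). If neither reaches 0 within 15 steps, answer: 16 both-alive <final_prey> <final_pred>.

Answer: 16 both-alive 1 8

Derivation:
Step 1: prey: 34+6-5=35; pred: 8+5-1=12
Step 2: prey: 35+7-8=34; pred: 12+8-2=18
Step 3: prey: 34+6-12=28; pred: 18+12-3=27
Step 4: prey: 28+5-15=18; pred: 27+15-5=37
Step 5: prey: 18+3-13=8; pred: 37+13-7=43
Step 6: prey: 8+1-6=3; pred: 43+6-8=41
Step 7: prey: 3+0-2=1; pred: 41+2-8=35
Step 8: prey: 1+0-0=1; pred: 35+0-7=28
Step 9: prey: 1+0-0=1; pred: 28+0-5=23
Step 10: prey: 1+0-0=1; pred: 23+0-4=19
Step 11: prey: 1+0-0=1; pred: 19+0-3=16
Step 12: prey: 1+0-0=1; pred: 16+0-3=13
Step 13: prey: 1+0-0=1; pred: 13+0-2=11
Step 14: prey: 1+0-0=1; pred: 11+0-2=9
Step 15: prey: 1+0-0=1; pred: 9+0-1=8
No extinction within 15 steps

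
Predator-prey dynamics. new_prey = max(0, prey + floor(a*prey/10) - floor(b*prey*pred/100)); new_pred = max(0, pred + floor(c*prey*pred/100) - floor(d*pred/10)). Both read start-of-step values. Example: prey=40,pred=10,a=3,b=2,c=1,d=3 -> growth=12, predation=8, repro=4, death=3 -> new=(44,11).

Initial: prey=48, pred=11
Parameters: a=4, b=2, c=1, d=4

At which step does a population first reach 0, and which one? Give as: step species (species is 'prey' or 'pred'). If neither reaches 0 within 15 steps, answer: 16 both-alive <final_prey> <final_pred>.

Step 1: prey: 48+19-10=57; pred: 11+5-4=12
Step 2: prey: 57+22-13=66; pred: 12+6-4=14
Step 3: prey: 66+26-18=74; pred: 14+9-5=18
Step 4: prey: 74+29-26=77; pred: 18+13-7=24
Step 5: prey: 77+30-36=71; pred: 24+18-9=33
Step 6: prey: 71+28-46=53; pred: 33+23-13=43
Step 7: prey: 53+21-45=29; pred: 43+22-17=48
Step 8: prey: 29+11-27=13; pred: 48+13-19=42
Step 9: prey: 13+5-10=8; pred: 42+5-16=31
Step 10: prey: 8+3-4=7; pred: 31+2-12=21
Step 11: prey: 7+2-2=7; pred: 21+1-8=14
Step 12: prey: 7+2-1=8; pred: 14+0-5=9
Step 13: prey: 8+3-1=10; pred: 9+0-3=6
Step 14: prey: 10+4-1=13; pred: 6+0-2=4
Step 15: prey: 13+5-1=17; pred: 4+0-1=3
No extinction within 15 steps

Answer: 16 both-alive 17 3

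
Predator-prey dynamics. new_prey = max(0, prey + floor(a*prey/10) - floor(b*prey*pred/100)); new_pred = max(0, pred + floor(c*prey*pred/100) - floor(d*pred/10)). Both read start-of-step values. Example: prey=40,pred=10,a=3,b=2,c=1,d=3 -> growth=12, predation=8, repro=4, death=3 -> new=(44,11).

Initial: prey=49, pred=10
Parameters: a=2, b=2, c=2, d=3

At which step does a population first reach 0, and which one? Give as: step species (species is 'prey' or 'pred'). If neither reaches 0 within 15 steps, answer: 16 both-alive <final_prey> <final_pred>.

Step 1: prey: 49+9-9=49; pred: 10+9-3=16
Step 2: prey: 49+9-15=43; pred: 16+15-4=27
Step 3: prey: 43+8-23=28; pred: 27+23-8=42
Step 4: prey: 28+5-23=10; pred: 42+23-12=53
Step 5: prey: 10+2-10=2; pred: 53+10-15=48
Step 6: prey: 2+0-1=1; pred: 48+1-14=35
Step 7: prey: 1+0-0=1; pred: 35+0-10=25
Step 8: prey: 1+0-0=1; pred: 25+0-7=18
Step 9: prey: 1+0-0=1; pred: 18+0-5=13
Step 10: prey: 1+0-0=1; pred: 13+0-3=10
Step 11: prey: 1+0-0=1; pred: 10+0-3=7
Step 12: prey: 1+0-0=1; pred: 7+0-2=5
Step 13: prey: 1+0-0=1; pred: 5+0-1=4
Step 14: prey: 1+0-0=1; pred: 4+0-1=3
Step 15: prey: 1+0-0=1; pred: 3+0-0=3
No extinction within 15 steps

Answer: 16 both-alive 1 3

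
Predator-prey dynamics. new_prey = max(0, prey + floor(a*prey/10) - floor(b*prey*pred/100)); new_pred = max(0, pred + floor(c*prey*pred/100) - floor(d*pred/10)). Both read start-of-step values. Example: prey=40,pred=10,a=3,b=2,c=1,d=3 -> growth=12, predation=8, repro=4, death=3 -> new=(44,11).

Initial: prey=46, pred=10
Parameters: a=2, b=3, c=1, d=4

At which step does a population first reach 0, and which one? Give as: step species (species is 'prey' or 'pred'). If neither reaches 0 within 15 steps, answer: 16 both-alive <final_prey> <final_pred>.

Answer: 16 both-alive 45 4

Derivation:
Step 1: prey: 46+9-13=42; pred: 10+4-4=10
Step 2: prey: 42+8-12=38; pred: 10+4-4=10
Step 3: prey: 38+7-11=34; pred: 10+3-4=9
Step 4: prey: 34+6-9=31; pred: 9+3-3=9
Step 5: prey: 31+6-8=29; pred: 9+2-3=8
Step 6: prey: 29+5-6=28; pred: 8+2-3=7
Step 7: prey: 28+5-5=28; pred: 7+1-2=6
Step 8: prey: 28+5-5=28; pred: 6+1-2=5
Step 9: prey: 28+5-4=29; pred: 5+1-2=4
Step 10: prey: 29+5-3=31; pred: 4+1-1=4
Step 11: prey: 31+6-3=34; pred: 4+1-1=4
Step 12: prey: 34+6-4=36; pred: 4+1-1=4
Step 13: prey: 36+7-4=39; pred: 4+1-1=4
Step 14: prey: 39+7-4=42; pred: 4+1-1=4
Step 15: prey: 42+8-5=45; pred: 4+1-1=4
No extinction within 15 steps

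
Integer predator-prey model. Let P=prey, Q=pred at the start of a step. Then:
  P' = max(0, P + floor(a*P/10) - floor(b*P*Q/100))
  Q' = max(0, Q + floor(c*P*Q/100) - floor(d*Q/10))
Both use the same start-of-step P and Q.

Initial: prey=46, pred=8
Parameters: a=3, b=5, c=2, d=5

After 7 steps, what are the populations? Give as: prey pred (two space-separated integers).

Answer: 4 3

Derivation:
Step 1: prey: 46+13-18=41; pred: 8+7-4=11
Step 2: prey: 41+12-22=31; pred: 11+9-5=15
Step 3: prey: 31+9-23=17; pred: 15+9-7=17
Step 4: prey: 17+5-14=8; pred: 17+5-8=14
Step 5: prey: 8+2-5=5; pred: 14+2-7=9
Step 6: prey: 5+1-2=4; pred: 9+0-4=5
Step 7: prey: 4+1-1=4; pred: 5+0-2=3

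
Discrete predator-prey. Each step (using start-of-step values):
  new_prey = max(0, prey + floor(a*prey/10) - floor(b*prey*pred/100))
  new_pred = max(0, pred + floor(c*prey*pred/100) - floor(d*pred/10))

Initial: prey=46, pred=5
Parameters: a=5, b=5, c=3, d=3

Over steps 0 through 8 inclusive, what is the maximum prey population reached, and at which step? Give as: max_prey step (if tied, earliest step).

Answer: 58 1

Derivation:
Step 1: prey: 46+23-11=58; pred: 5+6-1=10
Step 2: prey: 58+29-29=58; pred: 10+17-3=24
Step 3: prey: 58+29-69=18; pred: 24+41-7=58
Step 4: prey: 18+9-52=0; pred: 58+31-17=72
Step 5: prey: 0+0-0=0; pred: 72+0-21=51
Step 6: prey: 0+0-0=0; pred: 51+0-15=36
Step 7: prey: 0+0-0=0; pred: 36+0-10=26
Step 8: prey: 0+0-0=0; pred: 26+0-7=19
Max prey = 58 at step 1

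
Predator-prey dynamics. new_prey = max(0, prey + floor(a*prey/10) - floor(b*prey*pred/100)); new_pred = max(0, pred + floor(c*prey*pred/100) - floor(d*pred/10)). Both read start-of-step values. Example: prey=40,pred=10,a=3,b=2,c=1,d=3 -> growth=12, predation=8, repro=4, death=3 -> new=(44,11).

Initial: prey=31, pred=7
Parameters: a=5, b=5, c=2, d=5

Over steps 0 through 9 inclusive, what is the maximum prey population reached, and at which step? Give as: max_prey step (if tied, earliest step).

Step 1: prey: 31+15-10=36; pred: 7+4-3=8
Step 2: prey: 36+18-14=40; pred: 8+5-4=9
Step 3: prey: 40+20-18=42; pred: 9+7-4=12
Step 4: prey: 42+21-25=38; pred: 12+10-6=16
Step 5: prey: 38+19-30=27; pred: 16+12-8=20
Step 6: prey: 27+13-27=13; pred: 20+10-10=20
Step 7: prey: 13+6-13=6; pred: 20+5-10=15
Step 8: prey: 6+3-4=5; pred: 15+1-7=9
Step 9: prey: 5+2-2=5; pred: 9+0-4=5
Max prey = 42 at step 3

Answer: 42 3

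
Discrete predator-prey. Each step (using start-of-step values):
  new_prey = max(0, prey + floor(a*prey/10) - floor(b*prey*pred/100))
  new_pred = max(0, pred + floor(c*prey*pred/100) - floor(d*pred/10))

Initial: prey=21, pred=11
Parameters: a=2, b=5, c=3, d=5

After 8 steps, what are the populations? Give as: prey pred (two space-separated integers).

Step 1: prey: 21+4-11=14; pred: 11+6-5=12
Step 2: prey: 14+2-8=8; pred: 12+5-6=11
Step 3: prey: 8+1-4=5; pred: 11+2-5=8
Step 4: prey: 5+1-2=4; pred: 8+1-4=5
Step 5: prey: 4+0-1=3; pred: 5+0-2=3
Step 6: prey: 3+0-0=3; pred: 3+0-1=2
Step 7: prey: 3+0-0=3; pred: 2+0-1=1
Step 8: prey: 3+0-0=3; pred: 1+0-0=1

Answer: 3 1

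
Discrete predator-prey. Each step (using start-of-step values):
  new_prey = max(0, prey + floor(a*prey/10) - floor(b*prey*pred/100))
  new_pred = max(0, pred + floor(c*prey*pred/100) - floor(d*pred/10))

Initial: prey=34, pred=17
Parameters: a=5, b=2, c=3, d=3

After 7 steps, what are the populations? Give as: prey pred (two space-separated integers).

Answer: 0 40

Derivation:
Step 1: prey: 34+17-11=40; pred: 17+17-5=29
Step 2: prey: 40+20-23=37; pred: 29+34-8=55
Step 3: prey: 37+18-40=15; pred: 55+61-16=100
Step 4: prey: 15+7-30=0; pred: 100+45-30=115
Step 5: prey: 0+0-0=0; pred: 115+0-34=81
Step 6: prey: 0+0-0=0; pred: 81+0-24=57
Step 7: prey: 0+0-0=0; pred: 57+0-17=40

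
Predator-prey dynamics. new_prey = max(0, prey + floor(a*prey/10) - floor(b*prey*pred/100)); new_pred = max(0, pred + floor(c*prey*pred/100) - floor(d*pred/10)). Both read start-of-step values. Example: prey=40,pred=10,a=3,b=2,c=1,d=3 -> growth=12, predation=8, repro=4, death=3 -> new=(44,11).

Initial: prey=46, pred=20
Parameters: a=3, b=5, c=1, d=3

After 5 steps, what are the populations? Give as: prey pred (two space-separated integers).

Answer: 1 7

Derivation:
Step 1: prey: 46+13-46=13; pred: 20+9-6=23
Step 2: prey: 13+3-14=2; pred: 23+2-6=19
Step 3: prey: 2+0-1=1; pred: 19+0-5=14
Step 4: prey: 1+0-0=1; pred: 14+0-4=10
Step 5: prey: 1+0-0=1; pred: 10+0-3=7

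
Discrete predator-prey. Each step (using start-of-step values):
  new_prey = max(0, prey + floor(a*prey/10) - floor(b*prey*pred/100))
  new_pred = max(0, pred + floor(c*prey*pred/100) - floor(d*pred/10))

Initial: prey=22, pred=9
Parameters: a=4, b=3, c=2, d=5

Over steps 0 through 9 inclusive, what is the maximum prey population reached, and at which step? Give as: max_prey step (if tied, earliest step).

Answer: 46 6

Derivation:
Step 1: prey: 22+8-5=25; pred: 9+3-4=8
Step 2: prey: 25+10-6=29; pred: 8+4-4=8
Step 3: prey: 29+11-6=34; pred: 8+4-4=8
Step 4: prey: 34+13-8=39; pred: 8+5-4=9
Step 5: prey: 39+15-10=44; pred: 9+7-4=12
Step 6: prey: 44+17-15=46; pred: 12+10-6=16
Step 7: prey: 46+18-22=42; pred: 16+14-8=22
Step 8: prey: 42+16-27=31; pred: 22+18-11=29
Step 9: prey: 31+12-26=17; pred: 29+17-14=32
Max prey = 46 at step 6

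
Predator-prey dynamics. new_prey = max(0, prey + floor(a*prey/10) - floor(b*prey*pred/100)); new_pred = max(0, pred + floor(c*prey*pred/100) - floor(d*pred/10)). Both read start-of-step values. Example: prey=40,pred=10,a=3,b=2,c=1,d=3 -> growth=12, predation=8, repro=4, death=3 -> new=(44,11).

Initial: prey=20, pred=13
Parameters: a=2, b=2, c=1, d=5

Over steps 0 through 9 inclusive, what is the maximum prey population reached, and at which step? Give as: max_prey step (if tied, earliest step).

Answer: 54 9

Derivation:
Step 1: prey: 20+4-5=19; pred: 13+2-6=9
Step 2: prey: 19+3-3=19; pred: 9+1-4=6
Step 3: prey: 19+3-2=20; pred: 6+1-3=4
Step 4: prey: 20+4-1=23; pred: 4+0-2=2
Step 5: prey: 23+4-0=27; pred: 2+0-1=1
Step 6: prey: 27+5-0=32; pred: 1+0-0=1
Step 7: prey: 32+6-0=38; pred: 1+0-0=1
Step 8: prey: 38+7-0=45; pred: 1+0-0=1
Step 9: prey: 45+9-0=54; pred: 1+0-0=1
Max prey = 54 at step 9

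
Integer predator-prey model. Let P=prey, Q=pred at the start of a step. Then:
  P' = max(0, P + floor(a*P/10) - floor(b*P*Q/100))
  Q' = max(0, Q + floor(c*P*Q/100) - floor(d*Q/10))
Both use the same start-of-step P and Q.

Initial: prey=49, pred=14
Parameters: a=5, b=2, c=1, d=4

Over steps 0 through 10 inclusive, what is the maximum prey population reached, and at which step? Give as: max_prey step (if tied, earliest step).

Answer: 86 4

Derivation:
Step 1: prey: 49+24-13=60; pred: 14+6-5=15
Step 2: prey: 60+30-18=72; pred: 15+9-6=18
Step 3: prey: 72+36-25=83; pred: 18+12-7=23
Step 4: prey: 83+41-38=86; pred: 23+19-9=33
Step 5: prey: 86+43-56=73; pred: 33+28-13=48
Step 6: prey: 73+36-70=39; pred: 48+35-19=64
Step 7: prey: 39+19-49=9; pred: 64+24-25=63
Step 8: prey: 9+4-11=2; pred: 63+5-25=43
Step 9: prey: 2+1-1=2; pred: 43+0-17=26
Step 10: prey: 2+1-1=2; pred: 26+0-10=16
Max prey = 86 at step 4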